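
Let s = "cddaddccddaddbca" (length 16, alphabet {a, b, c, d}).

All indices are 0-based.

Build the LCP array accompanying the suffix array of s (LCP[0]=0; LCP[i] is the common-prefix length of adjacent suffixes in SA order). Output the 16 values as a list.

[0, 1, 3, 0, 0, 1, 1, 6, 0, 4, 1, 1, 1, 5, 2, 2]

sorted suffixes:
  #0 SA[0]=15  'a'
  #1 SA[1]=10  'addbca'
  #2 SA[2]=3  'addccddaddbca'
  #3 SA[3]=13  'bca'
  #4 SA[4]=14  'ca'
  #5 SA[5]=6  'ccddaddbca'
  #6 SA[6]=7  'cddaddbca'
  #7 SA[7]=0  'cddaddccddaddbca'
  #8 SA[8]=9  'daddbca'
  #9 SA[9]=2  'daddccddaddbca'
  #10 SA[10]=12  'dbca'
  #11 SA[11]=5  'dccddaddbca'
  #12 SA[12]=8  'ddaddbca'
  #13 SA[13]=1  'ddaddccddaddbca'
  #14 SA[14]=11  'ddbca'
  #15 SA[15]=4  'ddccddaddbca'

SA = [15, 10, 3, 13, 14, 6, 7, 0, 9, 2, 12, 5, 8, 1, 11, 4]
i: (SA[i-1],SA[i]) lcp shared
  1: (15,10) 1 'a'
  2: (10,3) 3 'add'
  3: (3,13) 0 ''
  4: (13,14) 0 ''
  5: (14,6) 1 'c'
  6: (6,7) 1 'c'
  7: (7,0) 6 'cddadd'
  8: (0,9) 0 ''
  9: (9,2) 4 'dadd'
  10: (2,12) 1 'd'
  11: (12,5) 1 'd'
  12: (5,8) 1 'd'
  13: (8,1) 5 'ddadd'
  14: (1,11) 2 'dd'
  15: (11,4) 2 'dd'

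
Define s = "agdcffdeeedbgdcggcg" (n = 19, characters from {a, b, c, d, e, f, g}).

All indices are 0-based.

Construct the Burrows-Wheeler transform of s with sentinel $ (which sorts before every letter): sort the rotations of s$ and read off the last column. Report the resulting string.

g$ddgdeggfeedfccgabc

rank  rotation              last
    0  $agdcffdeeedbgdcggcg  g
    1  agdcffdeeedbgdcggcg$  $
    2  bgdcggcg$agdcffdeeed  d
    3  cffdeeedbgdcggcg$agd  d
    4  cg$agdcffdeeedbgdcgg  g
    5  cggcg$agdcffdeeedbgd  d
    6  dbgdcggcg$agdcffdeee  e
    7  dcffdeeedbgdcggcg$ag  g
    8  dcggcg$agdcffdeeedbg  g
    9  deeedbgdcggcg$agdcff  f
   10  edbgdcggcg$agdcffdee  e
   11  eedbgdcggcg$agdcffde  e
   12  eeedbgdcggcg$agdcffd  d
   13  fdeeedbgdcggcg$agdcf  f
   14  ffdeeedbgdcggcg$agdc  c
   15  g$agdcffdeeedbgdcggc  c
   16  gcg$agdcffdeeedbgdcg  g
   17  gdcffdeeedbgdcggcg$a  a
   18  gdcggcg$agdcffdeeedb  b
   19  ggcg$agdcffdeeedbgdc  c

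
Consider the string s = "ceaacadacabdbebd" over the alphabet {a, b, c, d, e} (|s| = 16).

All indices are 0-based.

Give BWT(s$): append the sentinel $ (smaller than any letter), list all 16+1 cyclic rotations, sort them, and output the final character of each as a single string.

decdaceadaa$babcb

rank  rotation           last
    0  $ceaacadacabdbebd  d
    1  aacadacabdbebd$ce  e
    2  abdbebd$ceaacadac  c
    3  acabdbebd$ceaacad  d
    4  acadacabdbebd$cea  a
    5  adacabdbebd$ceaac  c
    6  bd$ceaacadacabdbe  e
    7  bdbebd$ceaacadaca  a
    8  bebd$ceaacadacabd  d
    9  cabdbebd$ceaacada  a
   10  cadacabdbebd$ceaa  a
   11  ceaacadacabdbebd$  $
   12  d$ceaacadacabdbeb  b
   13  dacabdbebd$ceaaca  a
   14  dbebd$ceaacadacab  b
   15  eaacadacabdbebd$c  c
   16  ebd$ceaacadacabdb  b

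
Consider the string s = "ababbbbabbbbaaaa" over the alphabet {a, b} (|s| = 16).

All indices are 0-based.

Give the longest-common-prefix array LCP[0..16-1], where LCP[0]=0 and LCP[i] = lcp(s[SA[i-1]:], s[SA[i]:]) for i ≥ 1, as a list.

rank | idx | suffix
   0 |  15 | a
   1 |  14 | aa
   2 |  13 | aaa
   3 |  12 | aaaa
   4 |   0 | ababbbbabbbbaaaa
   5 |   7 | abbbbaaaa
   6 |   2 | abbbbabbbbaaaa
   7 |  11 | baaaa
   8 |   6 | babbbbaaaa
   9 |   1 | babbbbabbbbaaaa
  10 |  10 | bbaaaa
  11 |   5 | bbabbbbaaaa
  12 |   9 | bbbaaaa
  13 |   4 | bbbabbbbaaaa
  14 |   8 | bbbbaaaa
  15 |   3 | bbbbabbbbaaaa

SA = [15, 14, 13, 12, 0, 7, 2, 11, 6, 1, 10, 5, 9, 4, 8, 3]
[i] adj suffixes → lcp
  [1] 15/14 → 1 ('a')
  [2] 14/13 → 2 ('aa')
  [3] 13/12 → 3 ('aaa')
  [4] 12/0 → 1 ('a')
  [5] 0/7 → 2 ('ab')
  [6] 7/2 → 6 ('abbbba')
  [7] 2/11 → 0 ('')
  [8] 11/6 → 2 ('ba')
  [9] 6/1 → 7 ('babbbba')
  [10] 1/10 → 1 ('b')
  [11] 10/5 → 3 ('bba')
  [12] 5/9 → 2 ('bb')
  [13] 9/4 → 4 ('bbba')
  [14] 4/8 → 3 ('bbb')
  [15] 8/3 → 5 ('bbbba')

[0, 1, 2, 3, 1, 2, 6, 0, 2, 7, 1, 3, 2, 4, 3, 5]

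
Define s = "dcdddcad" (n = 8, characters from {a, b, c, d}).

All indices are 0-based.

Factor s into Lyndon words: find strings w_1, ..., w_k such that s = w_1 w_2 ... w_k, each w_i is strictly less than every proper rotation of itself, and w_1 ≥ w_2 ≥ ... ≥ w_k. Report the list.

["d", "cddd", "c", "ad"]

emit factor 1: 'd' (i=0, period=1)
emit factor 2: 'cddd' (i=1, period=4)
emit factor 3: 'c' (i=5, period=1)
emit factor 4: 'ad' (i=6, period=2)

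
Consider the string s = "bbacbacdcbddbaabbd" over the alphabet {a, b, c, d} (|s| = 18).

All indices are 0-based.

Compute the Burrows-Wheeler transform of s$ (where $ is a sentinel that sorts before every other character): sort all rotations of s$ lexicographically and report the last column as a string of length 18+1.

dbabbdbc$abcadabdcb

rank  rotation             last
    0  $bbacbacdcbddbaabbd  d
    1  aabbd$bbacbacdcbddb  b
    2  abbd$bbacbacdcbddba  a
    3  acbacdcbddbaabbd$bb  b
    4  acdcbddbaabbd$bbacb  b
    5  baabbd$bbacbacdcbdd  d
    6  bacbacdcbddbaabbd$b  b
    7  bacdcbddbaabbd$bbac  c
    8  bbacbacdcbddbaabbd$  $
    9  bbd$bbacbacdcbddbaa  a
   10  bd$bbacbacdcbddbaab  b
   11  bddbaabbd$bbacbacdc  c
   12  cbacdcbddbaabbd$bba  a
   13  cbddbaabbd$bbacbacd  d
   14  cdcbddbaabbd$bbacba  a
   15  d$bbacbacdcbddbaabb  b
   16  dbaabbd$bbacbacdcbd  d
   17  dcbddbaabbd$bbacbac  c
   18  ddbaabbd$bbacbacdcb  b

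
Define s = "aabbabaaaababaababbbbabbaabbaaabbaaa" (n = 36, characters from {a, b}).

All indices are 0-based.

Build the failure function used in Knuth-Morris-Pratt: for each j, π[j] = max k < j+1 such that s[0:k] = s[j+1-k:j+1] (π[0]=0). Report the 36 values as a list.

[0, 1, 0, 0, 1, 0, 1, 2, 2, 2, 3, 1, 0, 1, 2, 3, 1, 0, 0, 0, 0, 1, 0, 0, 1, 2, 3, 4, 5, 2, 2, 3, 4, 5, 2, 2]

π[0] = 0
j=1 s[j]='a': π[1]=1 (border 'a')
j=2 s[j]='b': k: 1→0; π[2]=0 (border '')
j=3 s[j]='b': π[3]=0 (border '')
j=4 s[j]='a': π[4]=1 (border 'a')
j=5 s[j]='b': k: 1→0; π[5]=0 (border '')
j=6 s[j]='a': π[6]=1 (border 'a')
j=7 s[j]='a': π[7]=2 (border 'aa')
j=8 s[j]='a': k: 2→1; π[8]=2 (border 'aa')
j=9 s[j]='a': k: 2→1; π[9]=2 (border 'aa')
j=10 s[j]='b': π[10]=3 (border 'aab')
j=11 s[j]='a': k: 3→0; π[11]=1 (border 'a')
j=12 s[j]='b': k: 1→0; π[12]=0 (border '')
j=13 s[j]='a': π[13]=1 (border 'a')
j=14 s[j]='a': π[14]=2 (border 'aa')
j=15 s[j]='b': π[15]=3 (border 'aab')
j=16 s[j]='a': k: 3→0; π[16]=1 (border 'a')
j=17 s[j]='b': k: 1→0; π[17]=0 (border '')
j=18 s[j]='b': π[18]=0 (border '')
j=19 s[j]='b': π[19]=0 (border '')
j=20 s[j]='b': π[20]=0 (border '')
j=21 s[j]='a': π[21]=1 (border 'a')
j=22 s[j]='b': k: 1→0; π[22]=0 (border '')
j=23 s[j]='b': π[23]=0 (border '')
j=24 s[j]='a': π[24]=1 (border 'a')
j=25 s[j]='a': π[25]=2 (border 'aa')
j=26 s[j]='b': π[26]=3 (border 'aab')
j=27 s[j]='b': π[27]=4 (border 'aabb')
j=28 s[j]='a': π[28]=5 (border 'aabba')
j=29 s[j]='a': k: 5→1; π[29]=2 (border 'aa')
j=30 s[j]='a': k: 2→1; π[30]=2 (border 'aa')
j=31 s[j]='b': π[31]=3 (border 'aab')
j=32 s[j]='b': π[32]=4 (border 'aabb')
j=33 s[j]='a': π[33]=5 (border 'aabba')
j=34 s[j]='a': k: 5→1; π[34]=2 (border 'aa')
j=35 s[j]='a': k: 2→1; π[35]=2 (border 'aa')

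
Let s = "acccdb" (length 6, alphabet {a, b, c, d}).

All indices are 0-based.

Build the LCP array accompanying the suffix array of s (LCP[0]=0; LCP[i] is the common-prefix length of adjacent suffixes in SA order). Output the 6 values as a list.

sorted suffixes:
  #0 SA[0]=0  'acccdb'
  #1 SA[1]=5  'b'
  #2 SA[2]=1  'cccdb'
  #3 SA[3]=2  'ccdb'
  #4 SA[4]=3  'cdb'
  #5 SA[5]=4  'db'

SA = [0, 5, 1, 2, 3, 4]
[i] adj suffixes → lcp
  [1] 0/5 → 0 ('')
  [2] 5/1 → 0 ('')
  [3] 1/2 → 2 ('cc')
  [4] 2/3 → 1 ('c')
  [5] 3/4 → 0 ('')

[0, 0, 0, 2, 1, 0]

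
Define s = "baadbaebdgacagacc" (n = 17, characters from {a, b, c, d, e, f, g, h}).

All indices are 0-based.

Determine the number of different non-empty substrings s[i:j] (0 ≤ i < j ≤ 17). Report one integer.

rank→(start, suffix):
  0 → (1, 'aadbaebdgacagacc')
  1 → (10, 'acagacc')
  2 → (14, 'acc')
  3 → (2, 'adbaebdgacagacc')
  4 → (5, 'aebdgacagacc')
  5 → (12, 'agacc')
  6 → (0, 'baadbaebdgacagacc')
  7 → (4, 'baebdgacagacc')
  8 → (7, 'bdgacagacc')
  9 → (16, 'c')
  10 → (11, 'cagacc')
  11 → (15, 'cc')
  12 → (3, 'dbaebdgacagacc')
  13 → (8, 'dgacagacc')
  14 → (6, 'ebdgacagacc')
  15 → (9, 'gacagacc')
  16 → (13, 'gacc')

SA = [1, 10, 14, 2, 5, 12, 0, 4, 7, 16, 11, 15, 3, 8, 6, 9, 13]
i: (SA[i-1],SA[i]) lcp shared
  1: (1,10) 1 'a'
  2: (10,14) 2 'ac'
  3: (14,2) 1 'a'
  4: (2,5) 1 'a'
  5: (5,12) 1 'a'
  6: (12,0) 0 ''
  7: (0,4) 2 'ba'
  8: (4,7) 1 'b'
  9: (7,16) 0 ''
  10: (16,11) 1 'c'
  11: (11,15) 1 'c'
  12: (15,3) 0 ''
  13: (3,8) 1 'd'
  14: (8,6) 0 ''
  15: (6,9) 0 ''
  16: (9,13) 3 'gac'

n(n+1)/2 = 17·18/2 = 153
Σ LCP = 0 + 1 + 2 + 1 + 1 + 1 + 0 + 2 + 1 + 0 + 1 + 1 + 0 + 1 + 0 + 0 + 3 = 15
distinct = 153 − 15 = 138

138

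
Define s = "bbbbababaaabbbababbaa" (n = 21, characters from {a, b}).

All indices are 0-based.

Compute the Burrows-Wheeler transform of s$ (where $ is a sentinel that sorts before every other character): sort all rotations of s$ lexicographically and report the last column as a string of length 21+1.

rank  rotation                last
    0  $bbbbababaaabbbababbaa  a
    1  a$bbbbababaaabbbababba  a
    2  aa$bbbbababaaabbbababb  b
    3  aaabbbababbaa$bbbbabab  b
    4  aabbbababbaa$bbbbababa  a
    5  abaaabbbababbaa$bbbbab  b
    6  ababaaabbbababbaa$bbbb  b
    7  ababbaa$bbbbababaaabbb  b
    8  abbaa$bbbbababaaabbbab  b
    9  abbbababbaa$bbbbababaa  a
   10  baa$bbbbababaaabbbabab  b
   11  baaabbbababbaa$bbbbaba  a
   12  babaaabbbababbaa$bbbba  a
   13  bababaaabbbababbaa$bbb  b
   14  bababbaa$bbbbababaaabb  b
   15  babbaa$bbbbababaaabbba  a
   16  bbaa$bbbbababaaabbbaba  a
   17  bbababaaabbbababbaa$bb  b
   18  bbababbaa$bbbbababaaab  b
   19  bbbababaaabbbababbaa$b  b
   20  bbbababbaa$bbbbababaaa  a
   21  bbbbababaaabbbababbaa$  $

aabbabbbbabaabbaabbba$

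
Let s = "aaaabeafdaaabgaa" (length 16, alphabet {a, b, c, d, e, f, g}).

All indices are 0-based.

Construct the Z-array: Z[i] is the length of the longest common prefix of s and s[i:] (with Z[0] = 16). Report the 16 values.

Z[0]=16
i=1: i≥r, start 0; Z[1]=3 scan→box=[1,4)
i=2: min(r-i=2, Z[1]=3)=2; Z[2]=2
i=3: min(r-i=1, Z[2]=2)=1; Z[3]=1
i=4: i≥r, start 0; Z[4]=0
i=5: i≥r, start 0; Z[5]=0
i=6: i≥r, start 0; Z[6]=1 scan→box=[6,7)
i=7: i≥r, start 0; Z[7]=0
i=8: i≥r, start 0; Z[8]=0
i=9: i≥r, start 0; Z[9]=3 scan→box=[9,12)
i=10: min(r-i=2, Z[1]=3)=2; Z[10]=2
i=11: min(r-i=1, Z[2]=2)=1; Z[11]=1
i=12: i≥r, start 0; Z[12]=0
i=13: i≥r, start 0; Z[13]=0
i=14: i≥r, start 0; Z[14]=2 scan→box=[14,16)
i=15: min(r-i=1, Z[1]=3)=1; Z[15]=1

[16, 3, 2, 1, 0, 0, 1, 0, 0, 3, 2, 1, 0, 0, 2, 1]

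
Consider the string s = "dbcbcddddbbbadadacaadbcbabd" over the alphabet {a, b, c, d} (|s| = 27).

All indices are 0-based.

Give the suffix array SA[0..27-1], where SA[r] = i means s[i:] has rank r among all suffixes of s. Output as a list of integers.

rank→(start, suffix):
  0 → (18, 'aadbcbabd')
  1 → (24, 'abd')
  2 → (16, 'acaadbcbabd')
  3 → (14, 'adacaadbcbabd')
  4 → (12, 'adadacaadbcbabd')
  5 → (19, 'adbcbabd')
  6 → (23, 'babd')
  7 → (11, 'badadacaadbcbabd')
  8 → (10, 'bbadadacaadbcbabd')
  9 → (9, 'bbbadadacaadbcbabd')
  10 → (21, 'bcbabd')
  11 → (1, 'bcbcddddbbbadadacaadbcbabd')
  12 → (3, 'bcddddbbbadadacaadbcbabd')
  13 → (25, 'bd')
  14 → (17, 'caadbcbabd')
  15 → (22, 'cbabd')
  16 → (2, 'cbcddddbbbadadacaadbcbabd')
  17 → (4, 'cddddbbbadadacaadbcbabd')
  18 → (26, 'd')
  19 → (15, 'dacaadbcbabd')
  20 → (13, 'dadacaadbcbabd')
  21 → (8, 'dbbbadadacaadbcbabd')
  22 → (20, 'dbcbabd')
  23 → (0, 'dbcbcddddbbbadadacaadbcbabd')
  24 → (7, 'ddbbbadadacaadbcbabd')
  25 → (6, 'dddbbbadadacaadbcbabd')
  26 → (5, 'ddddbbbadadacaadbcbabd')

[18, 24, 16, 14, 12, 19, 23, 11, 10, 9, 21, 1, 3, 25, 17, 22, 2, 4, 26, 15, 13, 8, 20, 0, 7, 6, 5]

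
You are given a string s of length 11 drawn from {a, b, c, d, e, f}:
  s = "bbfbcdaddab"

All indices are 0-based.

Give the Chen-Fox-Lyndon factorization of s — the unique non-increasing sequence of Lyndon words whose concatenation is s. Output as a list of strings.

emit factor 1: 'bbfbcd' (i=0, period=6)
emit factor 2: 'add' (i=6, period=3)
emit factor 3: 'ab' (i=9, period=2)

["bbfbcd", "add", "ab"]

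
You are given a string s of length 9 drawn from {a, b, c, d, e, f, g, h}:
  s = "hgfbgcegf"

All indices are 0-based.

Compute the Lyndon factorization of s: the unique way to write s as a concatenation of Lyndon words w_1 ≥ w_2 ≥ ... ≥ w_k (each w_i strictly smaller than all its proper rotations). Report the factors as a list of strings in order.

emit factor 1: 'h' (i=0, period=1)
emit factor 2: 'g' (i=1, period=1)
emit factor 3: 'f' (i=2, period=1)
emit factor 4: 'bgcegf' (i=3, period=6)

["h", "g", "f", "bgcegf"]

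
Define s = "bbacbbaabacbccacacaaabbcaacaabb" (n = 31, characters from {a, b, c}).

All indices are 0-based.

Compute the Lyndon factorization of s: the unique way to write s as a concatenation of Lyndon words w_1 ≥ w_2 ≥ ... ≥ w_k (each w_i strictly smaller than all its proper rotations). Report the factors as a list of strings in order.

["b", "b", "acbb", "aabacbccacac", "aaabbcaacaabb"]

emit factor 1: 'b' (i=0, period=1)
emit factor 2: 'b' (i=1, period=1)
emit factor 3: 'acbb' (i=2, period=4)
emit factor 4: 'aabacbccacac' (i=6, period=12)
emit factor 5: 'aaabbcaacaabb' (i=18, period=13)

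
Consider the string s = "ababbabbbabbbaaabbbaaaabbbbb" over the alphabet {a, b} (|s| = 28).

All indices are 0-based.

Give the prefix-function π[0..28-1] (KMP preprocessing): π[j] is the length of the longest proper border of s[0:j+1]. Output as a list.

π[0] = 0
j=1 s[j]='b': π[1]=0 (border '')
j=2 s[j]='a': π[2]=1 (border 'a')
j=3 s[j]='b': π[3]=2 (border 'ab')
j=4 s[j]='b': k: 2→0; π[4]=0 (border '')
j=5 s[j]='a': π[5]=1 (border 'a')
j=6 s[j]='b': π[6]=2 (border 'ab')
j=7 s[j]='b': k: 2→0; π[7]=0 (border '')
j=8 s[j]='b': π[8]=0 (border '')
j=9 s[j]='a': π[9]=1 (border 'a')
j=10 s[j]='b': π[10]=2 (border 'ab')
j=11 s[j]='b': k: 2→0; π[11]=0 (border '')
j=12 s[j]='b': π[12]=0 (border '')
j=13 s[j]='a': π[13]=1 (border 'a')
j=14 s[j]='a': k: 1→0; π[14]=1 (border 'a')
j=15 s[j]='a': k: 1→0; π[15]=1 (border 'a')
j=16 s[j]='b': π[16]=2 (border 'ab')
j=17 s[j]='b': k: 2→0; π[17]=0 (border '')
j=18 s[j]='b': π[18]=0 (border '')
j=19 s[j]='a': π[19]=1 (border 'a')
j=20 s[j]='a': k: 1→0; π[20]=1 (border 'a')
j=21 s[j]='a': k: 1→0; π[21]=1 (border 'a')
j=22 s[j]='a': k: 1→0; π[22]=1 (border 'a')
j=23 s[j]='b': π[23]=2 (border 'ab')
j=24 s[j]='b': k: 2→0; π[24]=0 (border '')
j=25 s[j]='b': π[25]=0 (border '')
j=26 s[j]='b': π[26]=0 (border '')
j=27 s[j]='b': π[27]=0 (border '')

[0, 0, 1, 2, 0, 1, 2, 0, 0, 1, 2, 0, 0, 1, 1, 1, 2, 0, 0, 1, 1, 1, 1, 2, 0, 0, 0, 0]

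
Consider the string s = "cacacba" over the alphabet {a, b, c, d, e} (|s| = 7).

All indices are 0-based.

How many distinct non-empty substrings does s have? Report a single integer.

21

rank→(start, suffix):
  0 → (6, 'a')
  1 → (1, 'acacba')
  2 → (3, 'acba')
  3 → (5, 'ba')
  4 → (0, 'cacacba')
  5 → (2, 'cacba')
  6 → (4, 'cba')

SA = [6, 1, 3, 5, 0, 2, 4]
i: (SA[i-1],SA[i]) lcp shared
  1: (6,1) 1 'a'
  2: (1,3) 2 'ac'
  3: (3,5) 0 ''
  4: (5,0) 0 ''
  5: (0,2) 3 'cac'
  6: (2,4) 1 'c'

n(n+1)/2 = 7·8/2 = 28
Σ LCP = 0 + 1 + 2 + 0 + 0 + 3 + 1 = 7
distinct = 28 − 7 = 21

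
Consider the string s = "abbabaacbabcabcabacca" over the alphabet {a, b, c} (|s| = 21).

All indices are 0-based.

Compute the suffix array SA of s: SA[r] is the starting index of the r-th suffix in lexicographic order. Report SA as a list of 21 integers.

[20, 5, 3, 15, 0, 12, 9, 6, 17, 4, 2, 8, 16, 1, 13, 10, 19, 14, 11, 7, 18]

rank→(start, suffix):
  0 → (20, 'a')
  1 → (5, 'aacbabcabcabacca')
  2 → (3, 'abaacbabcabcabacca')
  3 → (15, 'abacca')
  4 → (0, 'abbabaacbabcabcabacca')
  5 → (12, 'abcabacca')
  6 → (9, 'abcabcabacca')
  7 → (6, 'acbabcabcabacca')
  8 → (17, 'acca')
  9 → (4, 'baacbabcabcabacca')
  10 → (2, 'babaacbabcabcabacca')
  11 → (8, 'babcabcabacca')
  12 → (16, 'bacca')
  13 → (1, 'bbabaacbabcabcabacca')
  14 → (13, 'bcabacca')
  15 → (10, 'bcabcabacca')
  16 → (19, 'ca')
  17 → (14, 'cabacca')
  18 → (11, 'cabcabacca')
  19 → (7, 'cbabcabcabacca')
  20 → (18, 'cca')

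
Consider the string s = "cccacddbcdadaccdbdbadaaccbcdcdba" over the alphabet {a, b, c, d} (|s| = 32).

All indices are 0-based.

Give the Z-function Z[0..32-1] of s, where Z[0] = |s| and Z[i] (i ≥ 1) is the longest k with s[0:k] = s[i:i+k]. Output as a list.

Z[0]=32
i=1: fresh scan; Z[1]=2 scan→box=[1,3)
i=2: min(r-i=1, Z[1]=2)=1; Z[2]=1
i=3: fresh scan; Z[3]=0
i=4: fresh scan; Z[4]=1 scan→box=[4,5)
i=5: fresh scan; Z[5]=0
i=6: fresh scan; Z[6]=0
i=7: fresh scan; Z[7]=0
i=8: fresh scan; Z[8]=1 scan→box=[8,9)
i=9: fresh scan; Z[9]=0
i=10: fresh scan; Z[10]=0
i=11: fresh scan; Z[11]=0
i=12: fresh scan; Z[12]=0
i=13: fresh scan; Z[13]=2 scan→box=[13,15)
i=14: min(r-i=1, Z[1]=2)=1; Z[14]=1
i=15: fresh scan; Z[15]=0
i=16: fresh scan; Z[16]=0
i=17: fresh scan; Z[17]=0
i=18: fresh scan; Z[18]=0
i=19: fresh scan; Z[19]=0
i=20: fresh scan; Z[20]=0
i=21: fresh scan; Z[21]=0
i=22: fresh scan; Z[22]=0
i=23: fresh scan; Z[23]=2 scan→box=[23,25)
i=24: min(r-i=1, Z[1]=2)=1; Z[24]=1
i=25: fresh scan; Z[25]=0
i=26: fresh scan; Z[26]=1 scan→box=[26,27)
i=27: fresh scan; Z[27]=0
i=28: fresh scan; Z[28]=1 scan→box=[28,29)
i=29: fresh scan; Z[29]=0
i=30: fresh scan; Z[30]=0
i=31: fresh scan; Z[31]=0

[32, 2, 1, 0, 1, 0, 0, 0, 1, 0, 0, 0, 0, 2, 1, 0, 0, 0, 0, 0, 0, 0, 0, 2, 1, 0, 1, 0, 1, 0, 0, 0]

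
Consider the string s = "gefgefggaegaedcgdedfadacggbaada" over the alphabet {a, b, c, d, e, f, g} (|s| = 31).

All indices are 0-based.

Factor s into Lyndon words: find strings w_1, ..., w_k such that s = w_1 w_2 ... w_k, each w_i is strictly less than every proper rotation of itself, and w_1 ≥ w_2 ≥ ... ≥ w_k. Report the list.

["g", "efgefgg", "aeg", "aedcgdedf", "ad", "acggb", "aad", "a"]

emit factor 1: 'g' (i=0, period=1)
emit factor 2: 'efgefgg' (i=1, period=7)
emit factor 3: 'aeg' (i=8, period=3)
emit factor 4: 'aedcgdedf' (i=11, period=9)
emit factor 5: 'ad' (i=20, period=2)
emit factor 6: 'acggb' (i=22, period=5)
emit factor 7: 'aad' (i=27, period=3)
emit factor 8: 'a' (i=30, period=1)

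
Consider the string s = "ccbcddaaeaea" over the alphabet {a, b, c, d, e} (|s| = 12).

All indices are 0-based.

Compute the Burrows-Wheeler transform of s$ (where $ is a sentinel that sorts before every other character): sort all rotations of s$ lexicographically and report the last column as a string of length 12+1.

aedeacc$bdcaa

rank  rotation       last
    0  $ccbcddaaeaea  a
    1  a$ccbcddaaeae  e
    2  aaeaea$ccbcdd  d
    3  aea$ccbcddaae  e
    4  aeaea$ccbcdda  a
    5  bcddaaeaea$cc  c
    6  cbcddaaeaea$c  c
    7  ccbcddaaeaea$  $
    8  cddaaeaea$ccb  b
    9  daaeaea$ccbcd  d
   10  ddaaeaea$ccbc  c
   11  ea$ccbcddaaea  a
   12  eaea$ccbcddaa  a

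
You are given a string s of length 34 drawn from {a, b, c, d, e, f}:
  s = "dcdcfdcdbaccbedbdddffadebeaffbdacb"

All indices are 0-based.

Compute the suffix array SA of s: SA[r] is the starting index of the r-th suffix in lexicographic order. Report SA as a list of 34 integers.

rank | idx | suffix
   0 |  31 | acb
   1 |   9 | accbedbdddffadebeaffbdacb
   2 |  21 | adebeaffbdacb
   3 |  26 | affbdacb
   4 |  33 | b
   5 |   8 | baccbedbdddffadebeaffbdacb
   6 |  29 | bdacb
   7 |  15 | bdddffadebeaffbdacb
   8 |  24 | beaffbdacb
   9 |  12 | bedbdddffadebeaffbdacb
  10 |  32 | cb
  11 |  11 | cbedbdddffadebeaffbdacb
  12 |  10 | ccbedbdddffadebeaffbdacb
  13 |   6 | cdbaccbedbdddffadebeaffbdacb
  14 |   1 | cdcfdcdbaccbedbdddffadebeaffbdacb
  15 |   3 | cfdcdbaccbedbdddffadebeaffbdacb
  16 |  30 | dacb
  17 |   7 | dbaccbedbdddffadebeaffbdacb
  18 |  14 | dbdddffadebeaffbdacb
  19 |   5 | dcdbaccbedbdddffadebeaffbdacb
  20 |   0 | dcdcfdcdbaccbedbdddffadebeaffbdacb
  21 |   2 | dcfdcdbaccbedbdddffadebeaffbdacb
  22 |  16 | dddffadebeaffbdacb
  23 |  17 | ddffadebeaffbdacb
  24 |  22 | debeaffbdacb
  25 |  18 | dffadebeaffbdacb
  26 |  25 | eaffbdacb
  27 |  23 | ebeaffbdacb
  28 |  13 | edbdddffadebeaffbdacb
  29 |  20 | fadebeaffbdacb
  30 |  28 | fbdacb
  31 |   4 | fdcdbaccbedbdddffadebeaffbdacb
  32 |  19 | ffadebeaffbdacb
  33 |  27 | ffbdacb

[31, 9, 21, 26, 33, 8, 29, 15, 24, 12, 32, 11, 10, 6, 1, 3, 30, 7, 14, 5, 0, 2, 16, 17, 22, 18, 25, 23, 13, 20, 28, 4, 19, 27]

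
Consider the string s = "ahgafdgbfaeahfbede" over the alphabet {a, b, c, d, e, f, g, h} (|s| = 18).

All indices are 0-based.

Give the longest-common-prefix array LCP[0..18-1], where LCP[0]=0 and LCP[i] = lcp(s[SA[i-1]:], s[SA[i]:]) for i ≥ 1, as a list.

[0, 1, 1, 2, 0, 1, 0, 1, 0, 1, 1, 0, 1, 1, 0, 1, 0, 1]

sorted suffixes:
  #0 SA[0]=9  'aeahfbede'
  #1 SA[1]=3  'afdgbfaeahfbede'
  #2 SA[2]=11  'ahfbede'
  #3 SA[3]=0  'ahgafdgbfaeahfbede'
  #4 SA[4]=14  'bede'
  #5 SA[5]=7  'bfaeahfbede'
  #6 SA[6]=16  'de'
  #7 SA[7]=5  'dgbfaeahfbede'
  #8 SA[8]=17  'e'
  #9 SA[9]=10  'eahfbede'
  #10 SA[10]=15  'ede'
  #11 SA[11]=8  'faeahfbede'
  #12 SA[12]=13  'fbede'
  #13 SA[13]=4  'fdgbfaeahfbede'
  #14 SA[14]=2  'gafdgbfaeahfbede'
  #15 SA[15]=6  'gbfaeahfbede'
  #16 SA[16]=12  'hfbede'
  #17 SA[17]=1  'hgafdgbfaeahfbede'

SA = [9, 3, 11, 0, 14, 7, 16, 5, 17, 10, 15, 8, 13, 4, 2, 6, 12, 1]
[i] adj suffixes → lcp
  [1] 9/3 → 1 ('a')
  [2] 3/11 → 1 ('a')
  [3] 11/0 → 2 ('ah')
  [4] 0/14 → 0 ('')
  [5] 14/7 → 1 ('b')
  [6] 7/16 → 0 ('')
  [7] 16/5 → 1 ('d')
  [8] 5/17 → 0 ('')
  [9] 17/10 → 1 ('e')
  [10] 10/15 → 1 ('e')
  [11] 15/8 → 0 ('')
  [12] 8/13 → 1 ('f')
  [13] 13/4 → 1 ('f')
  [14] 4/2 → 0 ('')
  [15] 2/6 → 1 ('g')
  [16] 6/12 → 0 ('')
  [17] 12/1 → 1 ('h')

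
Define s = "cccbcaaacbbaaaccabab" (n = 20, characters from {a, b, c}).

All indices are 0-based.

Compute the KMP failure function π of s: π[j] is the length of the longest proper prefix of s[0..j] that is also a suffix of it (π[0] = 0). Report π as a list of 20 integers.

[0, 1, 2, 0, 1, 0, 0, 0, 1, 0, 0, 0, 0, 0, 1, 2, 0, 0, 0, 0]

π[0] = 0
j=1 s[j]='c': π[1]=1 (border 'c')
j=2 s[j]='c': π[2]=2 (border 'cc')
j=3 s[j]='b': k: 2→1→0; π[3]=0 (border '')
j=4 s[j]='c': π[4]=1 (border 'c')
j=5 s[j]='a': k: 1→0; π[5]=0 (border '')
j=6 s[j]='a': π[6]=0 (border '')
j=7 s[j]='a': π[7]=0 (border '')
j=8 s[j]='c': π[8]=1 (border 'c')
j=9 s[j]='b': k: 1→0; π[9]=0 (border '')
j=10 s[j]='b': π[10]=0 (border '')
j=11 s[j]='a': π[11]=0 (border '')
j=12 s[j]='a': π[12]=0 (border '')
j=13 s[j]='a': π[13]=0 (border '')
j=14 s[j]='c': π[14]=1 (border 'c')
j=15 s[j]='c': π[15]=2 (border 'cc')
j=16 s[j]='a': k: 2→1→0; π[16]=0 (border '')
j=17 s[j]='b': π[17]=0 (border '')
j=18 s[j]='a': π[18]=0 (border '')
j=19 s[j]='b': π[19]=0 (border '')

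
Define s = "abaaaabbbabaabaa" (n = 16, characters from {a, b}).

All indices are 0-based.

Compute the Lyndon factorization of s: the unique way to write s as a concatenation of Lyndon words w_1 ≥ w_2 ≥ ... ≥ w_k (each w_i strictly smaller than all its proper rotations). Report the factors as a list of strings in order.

["ab", "aaaabbbabaab", "a", "a"]

emit factor 1: 'ab' (i=0, period=2)
emit factor 2: 'aaaabbbabaab' (i=2, period=12)
emit factor 3: 'a' (i=14, period=1)
emit factor 4: 'a' (i=15, period=1)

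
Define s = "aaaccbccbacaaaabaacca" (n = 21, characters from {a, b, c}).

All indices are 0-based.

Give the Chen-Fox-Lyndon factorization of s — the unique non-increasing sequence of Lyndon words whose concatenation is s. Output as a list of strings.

["aaaccbccbac", "aaaabaacc", "a"]

emit factor 1: 'aaaccbccbac' (i=0, period=11)
emit factor 2: 'aaaabaacc' (i=11, period=9)
emit factor 3: 'a' (i=20, period=1)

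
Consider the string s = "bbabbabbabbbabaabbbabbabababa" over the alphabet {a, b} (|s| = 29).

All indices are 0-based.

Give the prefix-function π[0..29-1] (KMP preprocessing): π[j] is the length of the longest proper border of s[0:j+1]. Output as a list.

[0, 1, 0, 1, 2, 3, 4, 5, 6, 7, 8, 2, 3, 4, 0, 0, 1, 2, 2, 3, 4, 5, 6, 7, 0, 1, 0, 1, 0]

π[0] = 0
j=1 s[j]='b': π[1]=1 (border 'b')
j=2 s[j]='a': k: 1→0; π[2]=0 (border '')
j=3 s[j]='b': π[3]=1 (border 'b')
j=4 s[j]='b': π[4]=2 (border 'bb')
j=5 s[j]='a': π[5]=3 (border 'bba')
j=6 s[j]='b': π[6]=4 (border 'bbab')
j=7 s[j]='b': π[7]=5 (border 'bbabb')
j=8 s[j]='a': π[8]=6 (border 'bbabba')
j=9 s[j]='b': π[9]=7 (border 'bbabbab')
j=10 s[j]='b': π[10]=8 (border 'bbabbabb')
j=11 s[j]='b': k: 8→5→2→1; π[11]=2 (border 'bb')
j=12 s[j]='a': π[12]=3 (border 'bba')
j=13 s[j]='b': π[13]=4 (border 'bbab')
j=14 s[j]='a': k: 4→1→0; π[14]=0 (border '')
j=15 s[j]='a': π[15]=0 (border '')
j=16 s[j]='b': π[16]=1 (border 'b')
j=17 s[j]='b': π[17]=2 (border 'bb')
j=18 s[j]='b': k: 2→1; π[18]=2 (border 'bb')
j=19 s[j]='a': π[19]=3 (border 'bba')
j=20 s[j]='b': π[20]=4 (border 'bbab')
j=21 s[j]='b': π[21]=5 (border 'bbabb')
j=22 s[j]='a': π[22]=6 (border 'bbabba')
j=23 s[j]='b': π[23]=7 (border 'bbabbab')
j=24 s[j]='a': k: 7→4→1→0; π[24]=0 (border '')
j=25 s[j]='b': π[25]=1 (border 'b')
j=26 s[j]='a': k: 1→0; π[26]=0 (border '')
j=27 s[j]='b': π[27]=1 (border 'b')
j=28 s[j]='a': k: 1→0; π[28]=0 (border '')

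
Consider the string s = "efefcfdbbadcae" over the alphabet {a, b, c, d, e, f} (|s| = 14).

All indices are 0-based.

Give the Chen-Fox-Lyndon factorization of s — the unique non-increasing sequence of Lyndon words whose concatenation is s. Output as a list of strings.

emit factor 1: 'ef' (i=0, period=2)
emit factor 2: 'ef' (i=2, period=2)
emit factor 3: 'cfd' (i=4, period=3)
emit factor 4: 'b' (i=7, period=1)
emit factor 5: 'b' (i=8, period=1)
emit factor 6: 'adcae' (i=9, period=5)

["ef", "ef", "cfd", "b", "b", "adcae"]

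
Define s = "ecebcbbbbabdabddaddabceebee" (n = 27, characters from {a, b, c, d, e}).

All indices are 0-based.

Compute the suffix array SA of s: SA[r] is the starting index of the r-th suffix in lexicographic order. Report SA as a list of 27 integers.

[19, 9, 12, 16, 8, 7, 6, 5, 3, 20, 10, 13, 24, 4, 1, 21, 18, 11, 15, 17, 14, 26, 2, 23, 0, 25, 22]

rank→(start, suffix):
  0 → (19, 'abceebee')
  1 → (9, 'abdabddaddabceebee')
  2 → (12, 'abddaddabceebee')
  3 → (16, 'addabceebee')
  4 → (8, 'babdabddaddabceebee')
  5 → (7, 'bbabdabddaddabceebee')
  6 → (6, 'bbbabdabddaddabceebee')
  7 → (5, 'bbbbabdabddaddabceebee')
  8 → (3, 'bcbbbbabdabddaddabceebee')
  9 → (20, 'bceebee')
  10 → (10, 'bdabddaddabceebee')
  11 → (13, 'bddaddabceebee')
  12 → (24, 'bee')
  13 → (4, 'cbbbbabdabddaddabceebee')
  14 → (1, 'cebcbbbbabdabddaddabceebee')
  15 → (21, 'ceebee')
  16 → (18, 'dabceebee')
  17 → (11, 'dabddaddabceebee')
  18 → (15, 'daddabceebee')
  19 → (17, 'ddabceebee')
  20 → (14, 'ddaddabceebee')
  21 → (26, 'e')
  22 → (2, 'ebcbbbbabdabddaddabceebee')
  23 → (23, 'ebee')
  24 → (0, 'ecebcbbbbabdabddaddabceebee')
  25 → (25, 'ee')
  26 → (22, 'eebee')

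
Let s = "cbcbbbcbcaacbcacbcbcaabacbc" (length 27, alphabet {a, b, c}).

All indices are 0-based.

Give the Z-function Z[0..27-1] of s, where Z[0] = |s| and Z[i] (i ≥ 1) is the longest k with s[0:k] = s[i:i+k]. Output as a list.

Z[0]=27
i=1: outside box; Z[1]=0
i=2: outside box; Z[2]=2 extend→box=[2,4)
i=3: min(r-i=1, Z[1]=0)=0; Z[3]=0
i=4: outside box; Z[4]=0
i=5: outside box; Z[5]=0
i=6: outside box; Z[6]=3 extend→box=[6,9)
i=7: min(r-i=2, Z[1]=0)=0; Z[7]=0
i=8: min(r-i=1, Z[2]=2)=1; Z[8]=1
i=9: outside box; Z[9]=0
i=10: outside box; Z[10]=0
i=11: outside box; Z[11]=3 extend→box=[11,14)
i=12: min(r-i=2, Z[1]=0)=0; Z[12]=0
i=13: min(r-i=1, Z[2]=2)=1; Z[13]=1
i=14: outside box; Z[14]=0
i=15: outside box; Z[15]=4 extend→box=[15,19)
i=16: min(r-i=3, Z[1]=0)=0; Z[16]=0
i=17: min(r-i=2, Z[2]=2)=2; Z[17]=3 extend→box=[17,20)
i=18: min(r-i=2, Z[1]=0)=0; Z[18]=0
i=19: min(r-i=1, Z[2]=2)=1; Z[19]=1
i=20: outside box; Z[20]=0
i=21: outside box; Z[21]=0
i=22: outside box; Z[22]=0
i=23: outside box; Z[23]=0
i=24: outside box; Z[24]=3 extend→box=[24,27)
i=25: min(r-i=2, Z[1]=0)=0; Z[25]=0
i=26: min(r-i=1, Z[2]=2)=1; Z[26]=1

[27, 0, 2, 0, 0, 0, 3, 0, 1, 0, 0, 3, 0, 1, 0, 4, 0, 3, 0, 1, 0, 0, 0, 0, 3, 0, 1]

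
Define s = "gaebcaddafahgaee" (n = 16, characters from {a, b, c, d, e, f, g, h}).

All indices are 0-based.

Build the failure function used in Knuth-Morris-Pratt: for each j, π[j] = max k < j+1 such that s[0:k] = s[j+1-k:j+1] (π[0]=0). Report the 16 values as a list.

[0, 0, 0, 0, 0, 0, 0, 0, 0, 0, 0, 0, 1, 2, 3, 0]

π[0] = 0
j=1 s[j]='a': π[1]=0 (border '')
j=2 s[j]='e': π[2]=0 (border '')
j=3 s[j]='b': π[3]=0 (border '')
j=4 s[j]='c': π[4]=0 (border '')
j=5 s[j]='a': π[5]=0 (border '')
j=6 s[j]='d': π[6]=0 (border '')
j=7 s[j]='d': π[7]=0 (border '')
j=8 s[j]='a': π[8]=0 (border '')
j=9 s[j]='f': π[9]=0 (border '')
j=10 s[j]='a': π[10]=0 (border '')
j=11 s[j]='h': π[11]=0 (border '')
j=12 s[j]='g': π[12]=1 (border 'g')
j=13 s[j]='a': π[13]=2 (border 'ga')
j=14 s[j]='e': π[14]=3 (border 'gae')
j=15 s[j]='e': k: 3→0; π[15]=0 (border '')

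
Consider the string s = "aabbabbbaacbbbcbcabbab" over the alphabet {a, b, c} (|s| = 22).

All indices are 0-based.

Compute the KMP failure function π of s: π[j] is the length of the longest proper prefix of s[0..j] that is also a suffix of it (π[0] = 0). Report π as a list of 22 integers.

[0, 1, 0, 0, 1, 0, 0, 0, 1, 2, 0, 0, 0, 0, 0, 0, 0, 1, 0, 0, 1, 0]

π[0] = 0
j=1 s[j]='a': π[1]=1 (border 'a')
j=2 s[j]='b': k: 1→0; π[2]=0 (border '')
j=3 s[j]='b': π[3]=0 (border '')
j=4 s[j]='a': π[4]=1 (border 'a')
j=5 s[j]='b': k: 1→0; π[5]=0 (border '')
j=6 s[j]='b': π[6]=0 (border '')
j=7 s[j]='b': π[7]=0 (border '')
j=8 s[j]='a': π[8]=1 (border 'a')
j=9 s[j]='a': π[9]=2 (border 'aa')
j=10 s[j]='c': k: 2→1→0; π[10]=0 (border '')
j=11 s[j]='b': π[11]=0 (border '')
j=12 s[j]='b': π[12]=0 (border '')
j=13 s[j]='b': π[13]=0 (border '')
j=14 s[j]='c': π[14]=0 (border '')
j=15 s[j]='b': π[15]=0 (border '')
j=16 s[j]='c': π[16]=0 (border '')
j=17 s[j]='a': π[17]=1 (border 'a')
j=18 s[j]='b': k: 1→0; π[18]=0 (border '')
j=19 s[j]='b': π[19]=0 (border '')
j=20 s[j]='a': π[20]=1 (border 'a')
j=21 s[j]='b': k: 1→0; π[21]=0 (border '')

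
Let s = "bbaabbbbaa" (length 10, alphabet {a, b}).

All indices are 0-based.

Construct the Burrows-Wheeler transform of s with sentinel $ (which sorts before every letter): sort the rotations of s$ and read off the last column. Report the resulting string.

rank  rotation     last
    0  $bbaabbbbaa  a
    1  a$bbaabbbba  a
    2  aa$bbaabbbb  b
    3  aabbbbaa$bb  b
    4  abbbbaa$bba  a
    5  baa$bbaabbb  b
    6  baabbbbaa$b  b
    7  bbaa$bbaabb  b
    8  bbaabbbbaa$  $
    9  bbbaa$bbaab  b
   10  bbbbaa$bbaa  a

aabbabbb$ba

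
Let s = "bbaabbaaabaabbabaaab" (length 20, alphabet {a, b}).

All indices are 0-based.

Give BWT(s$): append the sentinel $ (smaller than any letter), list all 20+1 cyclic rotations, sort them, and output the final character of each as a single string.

rank  rotation               last
    0  $bbaabbaaabaabbabaaab  b
    1  aaab$bbaabbaaabaabbab  b
    2  aaabaabbabaaab$bbaabb  b
    3  aab$bbaabbaaabaabbaba  a
    4  aabaabbabaaab$bbaabba  a
    5  aabbaaabaabbabaaab$bb  b
    6  aabbabaaab$bbaabbaaab  b
    7  ab$bbaabbaaabaabbabaa  a
    8  abaaab$bbaabbaaabaabb  b
    9  abaabbabaaab$bbaabbaa  a
   10  abbaaabaabbabaaab$bba  a
   11  abbabaaab$bbaabbaaaba  a
   12  b$bbaabbaaabaabbabaaa  a
   13  baaab$bbaabbaaabaabba  a
   14  baaabaabbabaaab$bbaab  b
   15  baabbaaabaabbabaaab$b  b
   16  baabbabaaab$bbaabbaaa  a
   17  babaaab$bbaabbaaabaab  b
   18  bbaaabaabbabaaab$bbaa  a
   19  bbaabbaaabaabbabaaab$  $
   20  bbabaaab$bbaabbaaabaa  a

bbbaabbabaaaaabbaba$a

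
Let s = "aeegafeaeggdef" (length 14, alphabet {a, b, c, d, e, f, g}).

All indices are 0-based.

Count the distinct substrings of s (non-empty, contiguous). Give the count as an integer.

94

rank | idx | suffix
   0 |   0 | aeegafeaeggdef
   1 |   7 | aeggdef
   2 |   4 | afeaeggdef
   3 |  11 | def
   4 |   6 | eaeggdef
   5 |   1 | eegafeaeggdef
   6 |  12 | ef
   7 |   2 | egafeaeggdef
   8 |   8 | eggdef
   9 |  13 | f
  10 |   5 | feaeggdef
  11 |   3 | gafeaeggdef
  12 |  10 | gdef
  13 |   9 | ggdef

SA = [0, 7, 4, 11, 6, 1, 12, 2, 8, 13, 5, 3, 10, 9]
i: (SA[i-1],SA[i]) lcp shared
  1: (0,7) 2 'ae'
  2: (7,4) 1 'a'
  3: (4,11) 0 ''
  4: (11,6) 0 ''
  5: (6,1) 1 'e'
  6: (1,12) 1 'e'
  7: (12,2) 1 'e'
  8: (2,8) 2 'eg'
  9: (8,13) 0 ''
  10: (13,5) 1 'f'
  11: (5,3) 0 ''
  12: (3,10) 1 'g'
  13: (10,9) 1 'g'

n(n+1)/2 = 14·15/2 = 105
Σ LCP = 0 + 2 + 1 + 0 + 0 + 1 + 1 + 1 + 2 + 0 + 1 + 0 + 1 + 1 = 11
distinct = 105 − 11 = 94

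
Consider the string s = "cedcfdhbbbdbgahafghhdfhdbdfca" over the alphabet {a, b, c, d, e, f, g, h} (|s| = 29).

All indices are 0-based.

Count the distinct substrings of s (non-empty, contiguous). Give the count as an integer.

409

rank | idx | suffix
   0 |  28 | a
   1 |  15 | afghhdfhdbdfca
   2 |  13 | ahafghhdfhdbdfca
   3 |   7 | bbbdbgahafghhdfhdbdfca
   4 |   8 | bbdbgahafghhdfhdbdfca
   5 |   9 | bdbgahafghhdfhdbdfca
   6 |  24 | bdfca
   7 |  11 | bgahafghhdfhdbdfca
   8 |  27 | ca
   9 |   0 | cedcfdhbbbdbgahafghhdfhdbdfca
  10 |   3 | cfdhbbbdbgahafghhdfhdbdfca
  11 |  23 | dbdfca
  12 |  10 | dbgahafghhdfhdbdfca
  13 |   2 | dcfdhbbbdbgahafghhdfhdbdfca
  14 |  25 | dfca
  15 |  20 | dfhdbdfca
  16 |   5 | dhbbbdbgahafghhdfhdbdfca
  17 |   1 | edcfdhbbbdbgahafghhdfhdbdfca
  18 |  26 | fca
  19 |   4 | fdhbbbdbgahafghhdfhdbdfca
  20 |  16 | fghhdfhdbdfca
  21 |  21 | fhdbdfca
  22 |  12 | gahafghhdfhdbdfca
  23 |  17 | ghhdfhdbdfca
  24 |  14 | hafghhdfhdbdfca
  25 |   6 | hbbbdbgahafghhdfhdbdfca
  26 |  22 | hdbdfca
  27 |  19 | hdfhdbdfca
  28 |  18 | hhdfhdbdfca

SA = [28, 15, 13, 7, 8, 9, 24, 11, 27, 0, 3, 23, 10, 2, 25, 20, 5, 1, 26, 4, 16, 21, 12, 17, 14, 6, 22, 19, 18]
[i] adj suffixes → lcp
  [1] 28/15 → 1 ('a')
  [2] 15/13 → 1 ('a')
  [3] 13/7 → 0 ('')
  [4] 7/8 → 2 ('bb')
  [5] 8/9 → 1 ('b')
  [6] 9/24 → 2 ('bd')
  [7] 24/11 → 1 ('b')
  [8] 11/27 → 0 ('')
  [9] 27/0 → 1 ('c')
  [10] 0/3 → 1 ('c')
  [11] 3/23 → 0 ('')
  [12] 23/10 → 2 ('db')
  [13] 10/2 → 1 ('d')
  [14] 2/25 → 1 ('d')
  [15] 25/20 → 2 ('df')
  [16] 20/5 → 1 ('d')
  [17] 5/1 → 0 ('')
  [18] 1/26 → 0 ('')
  [19] 26/4 → 1 ('f')
  [20] 4/16 → 1 ('f')
  [21] 16/21 → 1 ('f')
  [22] 21/12 → 0 ('')
  [23] 12/17 → 1 ('g')
  [24] 17/14 → 0 ('')
  [25] 14/6 → 1 ('h')
  [26] 6/22 → 1 ('h')
  [27] 22/19 → 2 ('hd')
  [28] 19/18 → 1 ('h')

n(n+1)/2 = 29·30/2 = 435
Σ LCP = 0 + 1 + 1 + 0 + 2 + 1 + 2 + 1 + 0 + 1 + 1 + 0 + 2 + 1 + 1 + 2 + 1 + 0 + 0 + 1 + 1 + 1 + 0 + 1 + 0 + 1 + 1 + 2 + 1 = 26
distinct = 435 − 26 = 409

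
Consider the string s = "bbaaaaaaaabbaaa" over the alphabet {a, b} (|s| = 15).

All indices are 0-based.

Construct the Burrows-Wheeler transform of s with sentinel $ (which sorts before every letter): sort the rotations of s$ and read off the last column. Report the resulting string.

aaabbaaaaaaabba$

rank  rotation          last
    0  $bbaaaaaaaabbaaa  a
    1  a$bbaaaaaaaabbaa  a
    2  aa$bbaaaaaaaabba  a
    3  aaa$bbaaaaaaaabb  b
    4  aaaaaaaabbaaa$bb  b
    5  aaaaaaabbaaa$bba  a
    6  aaaaaabbaaa$bbaa  a
    7  aaaaabbaaa$bbaaa  a
    8  aaaabbaaa$bbaaaa  a
    9  aaabbaaa$bbaaaaa  a
   10  aabbaaa$bbaaaaaa  a
   11  abbaaa$bbaaaaaaa  a
   12  baaa$bbaaaaaaaab  b
   13  baaaaaaaabbaaa$b  b
   14  bbaaa$bbaaaaaaaa  a
   15  bbaaaaaaaabbaaa$  $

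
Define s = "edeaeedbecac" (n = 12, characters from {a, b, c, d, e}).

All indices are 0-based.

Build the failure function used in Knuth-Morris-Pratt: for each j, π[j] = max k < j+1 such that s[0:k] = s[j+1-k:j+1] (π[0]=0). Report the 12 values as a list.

π[0] = 0
j=1 s[j]='d': π[1]=0 (border '')
j=2 s[j]='e': π[2]=1 (border 'e')
j=3 s[j]='a': k: 1→0; π[3]=0 (border '')
j=4 s[j]='e': π[4]=1 (border 'e')
j=5 s[j]='e': k: 1→0; π[5]=1 (border 'e')
j=6 s[j]='d': π[6]=2 (border 'ed')
j=7 s[j]='b': k: 2→0; π[7]=0 (border '')
j=8 s[j]='e': π[8]=1 (border 'e')
j=9 s[j]='c': k: 1→0; π[9]=0 (border '')
j=10 s[j]='a': π[10]=0 (border '')
j=11 s[j]='c': π[11]=0 (border '')

[0, 0, 1, 0, 1, 1, 2, 0, 1, 0, 0, 0]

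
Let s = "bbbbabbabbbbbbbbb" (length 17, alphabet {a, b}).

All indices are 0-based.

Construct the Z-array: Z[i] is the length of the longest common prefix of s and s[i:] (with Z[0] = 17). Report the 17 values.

[17, 3, 2, 1, 0, 2, 1, 0, 4, 4, 4, 4, 4, 4, 3, 2, 1]

Z[0]=17
i=1: i≥r, start 0; Z[1]=3 scan→box=[1,4)
i=2: min(r-i=2, Z[1]=3)=2; Z[2]=2
i=3: min(r-i=1, Z[2]=2)=1; Z[3]=1
i=4: i≥r, start 0; Z[4]=0
i=5: i≥r, start 0; Z[5]=2 scan→box=[5,7)
i=6: min(r-i=1, Z[1]=3)=1; Z[6]=1
i=7: i≥r, start 0; Z[7]=0
i=8: i≥r, start 0; Z[8]=4 scan→box=[8,12)
i=9: min(r-i=3, Z[1]=3)=3; Z[9]=4 scan→box=[9,13)
i=10: min(r-i=3, Z[1]=3)=3; Z[10]=4 scan→box=[10,14)
i=11: min(r-i=3, Z[1]=3)=3; Z[11]=4 scan→box=[11,15)
i=12: min(r-i=3, Z[1]=3)=3; Z[12]=4 scan→box=[12,16)
i=13: min(r-i=3, Z[1]=3)=3; Z[13]=4 scan→box=[13,17)
i=14: min(r-i=3, Z[1]=3)=3; Z[14]=3
i=15: min(r-i=2, Z[2]=2)=2; Z[15]=2
i=16: min(r-i=1, Z[3]=1)=1; Z[16]=1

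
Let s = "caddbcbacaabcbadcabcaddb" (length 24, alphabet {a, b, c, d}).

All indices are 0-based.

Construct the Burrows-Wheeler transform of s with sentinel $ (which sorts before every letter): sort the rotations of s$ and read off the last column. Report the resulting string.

rank  rotation                   last
    0  $caddbcbacaabcbadcabcaddb  b
    1  aabcbadcabcaddb$caddbcbac  c
    2  abcaddb$caddbcbacaabcbadc  c
    3  abcbadcabcaddb$caddbcbaca  a
    4  acaabcbadcabcaddb$caddbcb  b
    5  adcabcaddb$caddbcbacaabcb  b
    6  addb$caddbcbacaabcbadcabc  c
    7  addbcbacaabcbadcabcaddb$c  c
    8  b$caddbcbacaabcbadcabcadd  d
    9  bacaabcbadcabcaddb$caddbc  c
   10  badcabcaddb$caddbcbacaabc  c
   11  bcaddb$caddbcbacaabcbadca  a
   12  bcbacaabcbadcabcaddb$cadd  d
   13  bcbadcabcaddb$caddbcbacaa  a
   14  caabcbadcabcaddb$caddbcba  a
   15  cabcaddb$caddbcbacaabcbad  d
   16  caddb$caddbcbacaabcbadcab  b
   17  caddbcbacaabcbadcabcaddb$  $
   18  cbacaabcbadcabcaddb$caddb  b
   19  cbadcabcaddb$caddbcbacaab  b
   20  db$caddbcbacaabcbadcabcad  d
   21  dbcbacaabcbadcabcaddb$cad  d
   22  dcabcaddb$caddbcbacaabcba  a
   23  ddb$caddbcbacaabcbadcabca  a
   24  ddbcbacaabcbadcabcaddb$ca  a

bccabbccdccadaadb$bbddaaa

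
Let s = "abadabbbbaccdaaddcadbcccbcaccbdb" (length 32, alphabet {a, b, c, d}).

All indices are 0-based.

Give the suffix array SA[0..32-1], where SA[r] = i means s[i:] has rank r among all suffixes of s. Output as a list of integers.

[13, 0, 4, 26, 9, 2, 18, 14, 31, 8, 1, 7, 6, 5, 24, 20, 29, 25, 17, 23, 28, 22, 27, 21, 10, 11, 12, 3, 30, 19, 16, 15]

rank | idx | suffix
   0 |  13 | aaddcadbcccbcaccbdb
   1 |   0 | abadabbbbaccdaaddcadbcccbcaccbdb
   2 |   4 | abbbbaccdaaddcadbcccbcaccbdb
   3 |  26 | accbdb
   4 |   9 | accdaaddcadbcccbcaccbdb
   5 |   2 | adabbbbaccdaaddcadbcccbcaccbdb
   6 |  18 | adbcccbcaccbdb
   7 |  14 | addcadbcccbcaccbdb
   8 |  31 | b
   9 |   8 | baccdaaddcadbcccbcaccbdb
  10 |   1 | badabbbbaccdaaddcadbcccbcaccbdb
  11 |   7 | bbaccdaaddcadbcccbcaccbdb
  12 |   6 | bbbaccdaaddcadbcccbcaccbdb
  13 |   5 | bbbbaccdaaddcadbcccbcaccbdb
  14 |  24 | bcaccbdb
  15 |  20 | bcccbcaccbdb
  16 |  29 | bdb
  17 |  25 | caccbdb
  18 |  17 | cadbcccbcaccbdb
  19 |  23 | cbcaccbdb
  20 |  28 | cbdb
  21 |  22 | ccbcaccbdb
  22 |  27 | ccbdb
  23 |  21 | cccbcaccbdb
  24 |  10 | ccdaaddcadbcccbcaccbdb
  25 |  11 | cdaaddcadbcccbcaccbdb
  26 |  12 | daaddcadbcccbcaccbdb
  27 |   3 | dabbbbaccdaaddcadbcccbcaccbdb
  28 |  30 | db
  29 |  19 | dbcccbcaccbdb
  30 |  16 | dcadbcccbcaccbdb
  31 |  15 | ddcadbcccbcaccbdb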